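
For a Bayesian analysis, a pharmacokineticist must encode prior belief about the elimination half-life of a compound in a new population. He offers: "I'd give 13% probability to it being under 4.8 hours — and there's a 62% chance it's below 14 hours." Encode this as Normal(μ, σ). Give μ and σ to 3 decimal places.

μ = 12.037, σ = 6.425

For Normal(μ,σ), the p-quantile is μ + z_p·σ. Here z_{0.13} = -1.126, z_{0.62} = 0.3055.
So 4.8 = μ − 1.126σ and 14 = μ + 0.3055σ.
Subtracting: σ = (14 − 4.8)/(0.3055 − (-1.126)) = 6.425.
Then μ = 4.8 − (-1.126)·6.425 = 12.037.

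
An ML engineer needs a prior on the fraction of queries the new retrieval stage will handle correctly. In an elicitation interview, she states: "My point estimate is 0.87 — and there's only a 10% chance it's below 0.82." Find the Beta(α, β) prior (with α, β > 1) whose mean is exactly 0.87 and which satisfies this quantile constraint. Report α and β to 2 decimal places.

With mean 0.87 fixed, write α = 0.87s, β = 0.13s where s = α+β.
Need P(θ < 0.82) = 0.1 under Beta(0.87s, 0.13s). Normal approximation: (q−m)/√(m(1−m)/s) ≈ z_{0.1} = -1.28, so s ≈ 0.87·0.13·(-1.28)²/(0.82−0.87)² = 74.3.
At s = 74.3: P(θ<0.82) ≈ 0.106. Adjusting to match 0.1 gives s ≈ 78.96.
So α = 0.87·78.96 ≈ 68.69, β = 0.13·78.96 ≈ 10.26.

α ≈ 68.69, β ≈ 10.26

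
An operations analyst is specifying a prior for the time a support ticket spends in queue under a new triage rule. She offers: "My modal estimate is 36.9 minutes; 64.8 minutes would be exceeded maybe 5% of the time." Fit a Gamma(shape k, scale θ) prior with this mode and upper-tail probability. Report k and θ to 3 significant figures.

Gamma(k,θ) with k>1 has mode (k−1)θ, so θ = 36.9/(k−1).
Need P(X < 64.8) = 0.95 with θ tied to k this way. Start at k = 2, θ = 36.9: P(X<64.8) ≈ 0.524.
Too low — raise k to concentrate. Iterating converges to k ≈ 9.8.
Then θ = 36.9/(9.8−1) ≈ 4.19.

k ≈ 9.8, θ ≈ 4.19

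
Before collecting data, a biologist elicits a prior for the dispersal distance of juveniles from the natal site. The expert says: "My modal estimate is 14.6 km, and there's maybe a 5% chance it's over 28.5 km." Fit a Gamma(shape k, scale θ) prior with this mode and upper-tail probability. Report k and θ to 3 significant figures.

Gamma(k,θ) with k>1 has mode (k−1)θ, so θ = 14.6/(k−1).
Need P(X < 28.5) = 0.95 with θ tied to k this way. Start at k = 2, θ = 14.6: P(X<28.5) ≈ 0.581.
Too low — raise k to concentrate. Iterating converges to k ≈ 7.2.
Then θ = 14.6/(7.2−1) ≈ 2.35.

k ≈ 7.2, θ ≈ 2.35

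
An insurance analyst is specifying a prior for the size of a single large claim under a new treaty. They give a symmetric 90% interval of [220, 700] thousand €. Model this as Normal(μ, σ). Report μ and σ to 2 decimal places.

μ = 460.00, σ = 145.91

A symmetric 90% interval runs μ ± z·σ with z = 1.645.
Half-width = 240, so σ = 240/1.645 = 145.91.
μ is the interval midpoint, 460.00.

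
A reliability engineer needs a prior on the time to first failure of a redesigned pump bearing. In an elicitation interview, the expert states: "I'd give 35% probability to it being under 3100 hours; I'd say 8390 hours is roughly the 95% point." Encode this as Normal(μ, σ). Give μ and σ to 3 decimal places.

The p-quantile of Normal(μ,σ) is μ + z_p·σ, with z_{0.35} = -0.3853 and z_{0.95} = 1.645.
Eliminate σ: μ = (z₂·x₁ − z₁·x₂)/(z₂ − z₁) = (1.645·3100 − (-0.3853)·8390)/2.03 = 4104.025.
Then σ = (x₂ − x₁)/(z₂ − z₁) = (8390 − 3100)/2.03 = 2605.688.

μ = 4104.025, σ = 2605.688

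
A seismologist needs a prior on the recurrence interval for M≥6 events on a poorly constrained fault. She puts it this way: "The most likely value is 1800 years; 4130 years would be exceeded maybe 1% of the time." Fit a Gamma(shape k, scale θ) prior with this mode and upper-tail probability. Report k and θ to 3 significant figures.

Gamma(k,θ) with k>1 has mode (k−1)θ, so θ = 1800/(k−1).
Need P(X < 4130) = 0.99 with θ tied to k this way. Start at k = 2, θ = 1800: P(X<4130) ≈ 0.668.
Too low — raise k to concentrate. Iterating converges to k ≈ 7.93.
Then θ = 1800/(7.93−1) ≈ 260.

k ≈ 7.93, θ ≈ 260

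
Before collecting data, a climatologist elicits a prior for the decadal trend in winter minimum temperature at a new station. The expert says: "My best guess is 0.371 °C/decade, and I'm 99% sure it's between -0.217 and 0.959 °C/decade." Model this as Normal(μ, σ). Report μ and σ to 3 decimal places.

A symmetric 99% interval runs μ ± z·σ with z = 2.576.
Half-width = 0.588, so σ = 0.588/2.576 = 0.228.
μ is the stated best guess, 0.371.

μ = 0.371, σ = 0.228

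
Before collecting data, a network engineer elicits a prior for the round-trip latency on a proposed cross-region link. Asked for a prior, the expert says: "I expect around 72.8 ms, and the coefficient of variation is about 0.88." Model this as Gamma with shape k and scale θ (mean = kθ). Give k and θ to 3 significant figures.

For Gamma(k, scale θ): mean = kθ, variance = kθ², so CV = 1/√k.
CV = 0.88, hence k = 1/CV² = 1.29.
Then θ = mean/k = 72.8/1.29 = 56.4.

k ≈ 1.29, θ ≈ 56.4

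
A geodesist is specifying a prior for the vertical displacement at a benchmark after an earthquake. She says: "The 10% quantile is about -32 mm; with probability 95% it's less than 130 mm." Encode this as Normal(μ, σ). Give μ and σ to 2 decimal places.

The p-quantile of Normal(μ,σ) is μ + z_p·σ, with z_{0.1} = -1.282 and z_{0.95} = 1.645.
Eliminate σ: μ = (z₂·x₁ − z₁·x₂)/(z₂ − z₁) = (1.645·-32 − (-1.282)·130)/2.926 = 38.94.
Then σ = (x₂ − x₁)/(z₂ − z₁) = (130 − -32)/2.926 = 55.36.

μ = 38.94, σ = 55.36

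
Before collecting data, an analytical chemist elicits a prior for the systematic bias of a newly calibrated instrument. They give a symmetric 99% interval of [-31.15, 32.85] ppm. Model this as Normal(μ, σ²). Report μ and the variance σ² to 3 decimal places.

μ = 0.850, σ² = 154.335

A symmetric 99% interval runs μ ± z·σ with z = 2.576.
Half-width = 32, so σ = 32/2.576 = 12.4232 and σ² = 154.335.
μ is the interval midpoint, 0.850.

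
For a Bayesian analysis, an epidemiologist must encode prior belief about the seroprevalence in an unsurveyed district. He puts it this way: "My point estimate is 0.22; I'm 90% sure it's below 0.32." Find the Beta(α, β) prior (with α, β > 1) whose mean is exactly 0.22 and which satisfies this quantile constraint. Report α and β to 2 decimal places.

With mean 0.22 fixed, write α = 0.22s, β = 0.78s where s = α+β.
Need P(θ < 0.32) = 0.9 under Beta(0.22s, 0.78s). Normal approximation: (q−m)/√(m(1−m)/s) ≈ z_{0.9} = 1.28, so s ≈ 0.22·0.78·(1.28)²/(0.32−0.22)² = 28.2.
At s = 28.2: P(θ<0.32) ≈ 0.894. Adjusting to match 0.9 gives s ≈ 29.82.
So α = 0.22·29.82 ≈ 6.56, β = 0.78·29.82 ≈ 23.26.

α ≈ 6.56, β ≈ 23.26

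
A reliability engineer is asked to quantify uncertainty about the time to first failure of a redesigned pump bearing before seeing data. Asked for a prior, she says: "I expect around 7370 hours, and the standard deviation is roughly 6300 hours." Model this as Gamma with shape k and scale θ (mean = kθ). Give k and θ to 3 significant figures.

For Gamma(k, scale θ): mean = kθ, variance = kθ², so CV = 1/√k.
CV = SD/mean = 6300/7370 = 0.8548, hence k = 1/CV² = 1.37.
Then θ = mean/k = 7370/1.37 = 5390.

k ≈ 1.37, θ ≈ 5390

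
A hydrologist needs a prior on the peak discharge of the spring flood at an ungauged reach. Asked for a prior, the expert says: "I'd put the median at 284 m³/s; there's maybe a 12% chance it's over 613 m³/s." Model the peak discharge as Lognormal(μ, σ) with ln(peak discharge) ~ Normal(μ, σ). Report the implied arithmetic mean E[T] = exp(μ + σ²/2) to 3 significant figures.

E[T] ≈ 352 m³/s

If T ~ Lognormal(μ,σ) then ln T ~ Normal(μ,σ), so the p-quantile of ln T is μ + z_p·σ.
ln(284) = 5.649 and ln(613) = 6.418; z_{0.5} = 0, z_{0.88} = 1.175.
σ = (6.418 − 5.649)/(1.175 − (0)) = 0.655.
μ = 5.649 − (0)·0.655 = 5.649.
E[T] = exp(μ + σ²/2) = exp(5.649 + 0.2144) = 352 m³/s.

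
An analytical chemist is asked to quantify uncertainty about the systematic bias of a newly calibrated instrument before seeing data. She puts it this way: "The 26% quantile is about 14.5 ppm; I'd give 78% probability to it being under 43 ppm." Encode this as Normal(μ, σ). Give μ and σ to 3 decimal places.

The p-quantile of Normal(μ,σ) is μ + z_p·σ, with z_{0.26} = -0.6433 and z_{0.78} = 0.7722.
Eliminate σ: μ = (z₂·x₁ − z₁·x₂)/(z₂ − z₁) = (0.7722·14.5 − (-0.6433)·43)/1.416 = 27.453.
Then σ = (x₂ − x₁)/(z₂ − z₁) = (43 − 14.5)/1.416 = 20.134.

μ = 27.453, σ = 20.134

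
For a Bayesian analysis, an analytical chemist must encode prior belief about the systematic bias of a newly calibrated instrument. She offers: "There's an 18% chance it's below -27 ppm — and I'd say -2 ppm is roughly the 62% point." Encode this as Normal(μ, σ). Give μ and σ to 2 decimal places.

μ = -8.26, σ = 20.48

The p-quantile of Normal(μ,σ) is μ + z_p·σ, with z_{0.18} = -0.9154 and z_{0.62} = 0.3055.
Eliminate σ: μ = (z₂·x₁ − z₁·x₂)/(z₂ − z₁) = (0.3055·-27 − (-0.9154)·-2)/1.221 = -8.26.
Then σ = (x₂ − x₁)/(z₂ − z₁) = (-2 − -27)/1.221 = 20.48.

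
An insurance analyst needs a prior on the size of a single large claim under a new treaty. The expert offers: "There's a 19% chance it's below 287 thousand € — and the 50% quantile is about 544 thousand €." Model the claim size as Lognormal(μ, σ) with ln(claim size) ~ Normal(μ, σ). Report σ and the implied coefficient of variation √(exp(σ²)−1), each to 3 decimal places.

σ ≈ 0.728, CV ≈ 0.837

If T ~ Lognormal(μ,σ) then ln T ~ Normal(μ,σ), so the p-quantile of ln T is μ + z_p·σ.
ln(287) = 5.659 and ln(544) = 6.299; z_{0.19} = -0.8779, z_{0.5} = 0.
σ = (6.299 − 5.659)/(0 − (-0.8779)) = 0.728.
μ = 5.659 − (-0.8779)·0.728 = 6.299.
CV = √(exp(σ²)−1) = √(exp(0.5306)−1) = 0.837.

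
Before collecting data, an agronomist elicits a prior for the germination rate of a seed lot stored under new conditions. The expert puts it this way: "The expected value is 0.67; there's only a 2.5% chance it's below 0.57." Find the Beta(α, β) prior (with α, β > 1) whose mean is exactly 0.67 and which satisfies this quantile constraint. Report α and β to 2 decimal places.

α ≈ 60.19, β ≈ 29.65

With mean 0.67 fixed, write α = 0.67s, β = 0.33s where s = α+β.
Need P(θ < 0.57) = 0.025 under Beta(0.67s, 0.33s). Normal approximation: (q−m)/√(m(1−m)/s) ≈ z_{0.025} = -1.96, so s ≈ 0.67·0.33·(-1.96)²/(0.57−0.67)² = 84.9.
At s = 84.9: P(θ<0.57) ≈ 0.028. Adjusting to match 0.025 gives s ≈ 89.84.
So α = 0.67·89.84 ≈ 60.19, β = 0.33·89.84 ≈ 29.65.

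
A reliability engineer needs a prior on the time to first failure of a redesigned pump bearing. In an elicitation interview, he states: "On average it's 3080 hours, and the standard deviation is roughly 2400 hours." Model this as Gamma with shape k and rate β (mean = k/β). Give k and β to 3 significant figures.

For Gamma(k, rate β): mean = k/β, variance = k/β², so CV = 1/√k.
CV = SD/mean = 2400/3080 = 0.7792, hence k = 1/CV² = 1.65.
Then β = k/mean = 1.65/3080 = 0.000535.

k ≈ 1.65, β ≈ 0.000535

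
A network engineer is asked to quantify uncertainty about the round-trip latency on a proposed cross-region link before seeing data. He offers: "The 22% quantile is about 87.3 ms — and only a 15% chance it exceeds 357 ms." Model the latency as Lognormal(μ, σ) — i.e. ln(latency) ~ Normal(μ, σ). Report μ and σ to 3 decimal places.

If T ~ Lognormal(μ,σ) then ln T ~ Normal(μ,σ), so the p-quantile of ln T is μ + z_p·σ.
ln(87.3) = 4.469 and ln(357) = 5.878; z_{0.22} = -0.7722, z_{0.85} = 1.036.
σ = (5.878 − 4.469)/(1.036 − (-0.7722)) = 0.779.
μ = 4.469 − (-0.7722)·0.779 = 5.071.

μ ≈ 5.071, σ ≈ 0.779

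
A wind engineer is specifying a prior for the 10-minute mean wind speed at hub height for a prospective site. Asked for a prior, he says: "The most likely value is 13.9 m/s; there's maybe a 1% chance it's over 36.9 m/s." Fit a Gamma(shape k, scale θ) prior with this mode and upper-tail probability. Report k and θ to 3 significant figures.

Gamma(k,θ) with k>1 has mode (k−1)θ, so θ = 13.9/(k−1).
Need P(X < 36.9) = 0.99 with θ tied to k this way. Start at k = 2, θ = 13.9: P(X<36.9) ≈ 0.743.
Too low — raise k to concentrate. Iterating converges to k ≈ 5.86.
Then θ = 13.9/(5.86−1) ≈ 2.86.

k ≈ 5.86, θ ≈ 2.86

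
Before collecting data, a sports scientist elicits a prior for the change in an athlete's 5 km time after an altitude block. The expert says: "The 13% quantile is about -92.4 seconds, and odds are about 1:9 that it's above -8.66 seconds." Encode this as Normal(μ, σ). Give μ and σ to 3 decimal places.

μ = -53.228, σ = 34.777

For Normal(μ,σ), the p-quantile is μ + z_p·σ. Here z_{0.13} = -1.126, z_{0.9} = 1.282.
So -92.4 = μ − 1.126σ and -8.66 = μ + 1.282σ.
Subtracting: σ = (-8.66 − -92.4)/(1.282 − (-1.126)) = 34.777.
Then μ = -92.4 − (-1.126)·34.777 = -53.228.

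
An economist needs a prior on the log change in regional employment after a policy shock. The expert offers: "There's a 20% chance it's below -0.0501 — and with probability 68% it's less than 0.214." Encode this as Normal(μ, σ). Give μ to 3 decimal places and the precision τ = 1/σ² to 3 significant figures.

μ = 0.120, τ = 24.6

The p-quantile of Normal(μ,σ) is μ + z_p·σ, with z_{0.2} = -0.8416 and z_{0.68} = 0.4677.
Eliminate σ: μ = (z₂·x₁ − z₁·x₂)/(z₂ − z₁) = (0.4677·-0.0501 − (-0.8416)·0.214)/1.309 = 0.120.
Then σ = (x₂ − x₁)/(z₂ − z₁) = (0.214 − -0.0501)/1.309 = 0.202.
Precision τ = 1/σ² = 1/0.2017² = 24.6.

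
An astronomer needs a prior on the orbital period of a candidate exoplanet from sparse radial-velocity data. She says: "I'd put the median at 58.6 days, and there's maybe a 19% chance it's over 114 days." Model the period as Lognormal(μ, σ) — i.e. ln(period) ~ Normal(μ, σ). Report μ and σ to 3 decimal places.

μ ≈ 4.071, σ ≈ 0.758

If T ~ Lognormal(μ,σ) then ln T ~ Normal(μ,σ), so the p-quantile of ln T is μ + z_p·σ.
ln(58.6) = 4.071 and ln(114) = 4.736; z_{0.5} = 0, z_{0.81} = 0.8779.
σ = (4.736 − 4.071)/(0.8779 − (0)) = 0.758.
μ = 4.071 − (0)·0.758 = 4.071.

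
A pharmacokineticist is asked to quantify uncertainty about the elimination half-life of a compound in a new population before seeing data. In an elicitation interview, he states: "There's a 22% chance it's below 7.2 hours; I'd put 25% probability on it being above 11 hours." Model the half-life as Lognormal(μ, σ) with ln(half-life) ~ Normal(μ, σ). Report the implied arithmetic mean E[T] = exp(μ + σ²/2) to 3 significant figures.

E[T] ≈ 9.42 hours

If T ~ Lognormal(μ,σ) then ln T ~ Normal(μ,σ), so the p-quantile of ln T is μ + z_p·σ.
ln(7.2) = 1.974 and ln(11) = 2.398; z_{0.22} = -0.7722, z_{0.75} = 0.6745.
σ = (2.398 − 1.974)/(0.6745 − (-0.7722)) = 0.293.
μ = 1.974 − (-0.7722)·0.293 = 2.200.
E[T] = exp(μ + σ²/2) = exp(2.200 + 0.0429) = 9.42 hours.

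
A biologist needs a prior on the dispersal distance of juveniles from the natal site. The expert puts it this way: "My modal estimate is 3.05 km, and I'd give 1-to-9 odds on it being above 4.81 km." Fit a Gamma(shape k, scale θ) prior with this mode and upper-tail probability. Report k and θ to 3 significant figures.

Gamma(k,θ) with k>1 has mode (k−1)θ, so θ = 3.05/(k−1).
Need P(X < 4.81) = 0.9 with θ tied to k this way. Start at k = 2, θ = 3.05: P(X<4.81) ≈ 0.468.
Too low — raise k to concentrate. Iterating converges to k ≈ 10.
Then θ = 3.05/(10−1) ≈ 0.338.

k ≈ 10, θ ≈ 0.338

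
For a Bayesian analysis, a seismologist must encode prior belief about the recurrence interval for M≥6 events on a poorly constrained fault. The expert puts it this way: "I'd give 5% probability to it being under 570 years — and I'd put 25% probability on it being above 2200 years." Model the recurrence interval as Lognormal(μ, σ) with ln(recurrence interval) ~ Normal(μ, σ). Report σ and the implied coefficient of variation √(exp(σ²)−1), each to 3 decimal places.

σ ≈ 0.582, CV ≈ 0.635

If T ~ Lognormal(μ,σ) then ln T ~ Normal(μ,σ), so the p-quantile of ln T is μ + z_p·σ.
ln(570) = 6.346 and ln(2200) = 7.696; z_{0.05} = -1.645, z_{0.75} = 0.6745.
σ = (7.696 − 6.346)/(0.6745 − (-1.645)) = 0.582.
μ = 6.346 − (-1.645)·0.582 = 7.303.
CV = √(exp(σ²)−1) = √(exp(0.3391)−1) = 0.635.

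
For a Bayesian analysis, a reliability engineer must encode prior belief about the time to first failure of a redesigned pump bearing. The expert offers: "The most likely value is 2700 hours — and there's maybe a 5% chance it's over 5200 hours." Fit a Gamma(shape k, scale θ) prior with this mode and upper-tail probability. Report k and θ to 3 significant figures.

k ≈ 7.47, θ ≈ 418

Gamma(k,θ) with k>1 has mode (k−1)θ, so θ = 2700/(k−1).
Need P(X < 5200) = 0.95 with θ tied to k this way. Start at k = 2, θ = 2700: P(X<5200) ≈ 0.574.
Too low — raise k to concentrate. Iterating converges to k ≈ 7.47.
Then θ = 2700/(7.47−1) ≈ 418.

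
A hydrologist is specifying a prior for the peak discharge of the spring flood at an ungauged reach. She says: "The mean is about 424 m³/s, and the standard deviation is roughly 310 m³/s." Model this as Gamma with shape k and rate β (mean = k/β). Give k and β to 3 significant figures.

k ≈ 1.87, β ≈ 0.00441

For Gamma(k, rate β): mean = k/β, variance = k/β², so CV = 1/√k.
CV = SD/mean = 310/424 = 0.7311, hence k = 1/CV² = 1.87.
Then β = k/mean = 1.87/424 = 0.00441.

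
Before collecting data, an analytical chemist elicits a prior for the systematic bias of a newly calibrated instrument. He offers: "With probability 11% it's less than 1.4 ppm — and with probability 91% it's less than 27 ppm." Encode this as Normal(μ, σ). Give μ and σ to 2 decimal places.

μ = 13.63, σ = 9.97

For Normal(μ,σ), the p-quantile is μ + z_p·σ. Here z_{0.11} = -1.227, z_{0.91} = 1.341.
So 1.4 = μ − 1.227σ and 27 = μ + 1.341σ.
Subtracting: σ = (27 − 1.4)/(1.341 − (-1.227)) = 9.97.
Then μ = 1.4 − (-1.227)·9.97 = 13.63.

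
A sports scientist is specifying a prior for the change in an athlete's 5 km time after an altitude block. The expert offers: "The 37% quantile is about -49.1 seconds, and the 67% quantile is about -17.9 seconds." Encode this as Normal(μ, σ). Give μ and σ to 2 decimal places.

μ = -35.68, σ = 40.43

For Normal(μ,σ), the p-quantile is μ + z_p·σ. Here z_{0.37} = -0.3319, z_{0.67} = 0.4399.
So -49.1 = μ − 0.3319σ and -17.9 = μ + 0.4399σ.
Subtracting: σ = (-17.9 − -49.1)/(0.4399 − (-0.3319)) = 40.43.
Then μ = -49.1 − (-0.3319)·40.43 = -35.68.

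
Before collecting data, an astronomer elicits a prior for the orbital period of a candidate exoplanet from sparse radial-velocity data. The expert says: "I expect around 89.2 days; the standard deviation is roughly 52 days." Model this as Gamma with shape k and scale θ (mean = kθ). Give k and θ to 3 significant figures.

For Gamma(k, scale θ): mean = kθ, variance = kθ², so CV = 1/√k.
CV = SD/mean = 52/89.2 = 0.583, hence k = 1/CV² = 2.94.
Then θ = mean/k = 89.2/2.94 = 30.3.

k ≈ 2.94, θ ≈ 30.3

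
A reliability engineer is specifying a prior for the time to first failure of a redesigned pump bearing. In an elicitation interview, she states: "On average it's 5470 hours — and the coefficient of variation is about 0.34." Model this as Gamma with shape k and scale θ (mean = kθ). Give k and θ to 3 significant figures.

k ≈ 8.65, θ ≈ 632

For Gamma(k, scale θ): mean = kθ, variance = kθ², so CV = 1/√k.
CV = 0.34, hence k = 1/CV² = 8.65.
Then θ = mean/k = 5470/8.65 = 632.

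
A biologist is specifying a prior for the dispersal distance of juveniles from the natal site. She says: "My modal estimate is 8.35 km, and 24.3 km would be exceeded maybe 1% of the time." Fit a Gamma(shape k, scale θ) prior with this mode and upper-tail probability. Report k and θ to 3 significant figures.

Gamma(k,θ) with k>1 has mode (k−1)θ, so θ = 8.35/(k−1).
Need P(X < 24.3) = 0.99 with θ tied to k this way. Start at k = 2, θ = 8.35: P(X<24.3) ≈ 0.787.
Too low — raise k to concentrate. Iterating converges to k ≈ 4.97.
Then θ = 8.35/(4.97−1) ≈ 2.1.

k ≈ 4.97, θ ≈ 2.1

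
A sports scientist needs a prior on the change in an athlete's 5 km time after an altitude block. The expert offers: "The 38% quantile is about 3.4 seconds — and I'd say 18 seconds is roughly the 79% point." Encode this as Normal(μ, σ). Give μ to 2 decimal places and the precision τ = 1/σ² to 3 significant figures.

μ = 7.41, τ = 0.0058

For Normal(μ,σ), the p-quantile is μ + z_p·σ. Here z_{0.38} = -0.3055, z_{0.79} = 0.8064.
So 3.4 = μ − 0.3055σ and 18 = μ + 0.8064σ.
Subtracting: σ = (18 − 3.4)/(0.8064 − (-0.3055)) = 13.13.
Then μ = 3.4 − (-0.3055)·13.13 = 7.41.
Precision τ = 1/σ² = 1/13.13² = 0.0058.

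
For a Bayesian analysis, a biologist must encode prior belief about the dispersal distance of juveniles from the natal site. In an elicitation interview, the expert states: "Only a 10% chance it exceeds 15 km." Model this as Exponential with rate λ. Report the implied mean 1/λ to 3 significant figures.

P(T > 15.0) = e^(−λ·15.0) = 0.1, so λ = −ln(0.1)/15.0 = 0.154.
Mean = 1/λ = 6.51 km.

mean ≈ 6.51 km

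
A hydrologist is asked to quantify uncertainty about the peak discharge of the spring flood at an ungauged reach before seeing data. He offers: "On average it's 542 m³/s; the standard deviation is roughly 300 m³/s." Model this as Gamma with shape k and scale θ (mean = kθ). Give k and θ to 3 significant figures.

For Gamma(k, scale θ): mean = kθ, variance = kθ², so CV = 1/√k.
CV = SD/mean = 300/542 = 0.5535, hence k = 1/CV² = 3.26.
Then θ = mean/k = 542/3.26 = 166.

k ≈ 3.26, θ ≈ 166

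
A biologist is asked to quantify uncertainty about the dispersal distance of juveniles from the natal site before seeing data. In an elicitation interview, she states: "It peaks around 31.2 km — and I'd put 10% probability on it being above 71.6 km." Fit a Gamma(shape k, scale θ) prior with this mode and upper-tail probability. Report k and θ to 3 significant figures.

k ≈ 3.79, θ ≈ 11.2

Gamma(k,θ) with k>1 has mode (k−1)θ, so θ = 31.2/(k−1).
Need P(X < 71.6) = 0.9 with θ tied to k this way. Start at k = 2, θ = 31.2: P(X<71.6) ≈ 0.668.
Too low — raise k to concentrate. Iterating converges to k ≈ 3.79.
Then θ = 31.2/(3.79−1) ≈ 11.2.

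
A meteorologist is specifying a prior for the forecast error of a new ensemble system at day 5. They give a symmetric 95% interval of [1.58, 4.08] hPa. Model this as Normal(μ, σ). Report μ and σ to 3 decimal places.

A symmetric 95% interval runs μ ± z·σ with z = 1.96.
Half-width = 1.25, so σ = 1.25/1.96 = 0.638.
μ is the interval midpoint, 2.830.

μ = 2.830, σ = 0.638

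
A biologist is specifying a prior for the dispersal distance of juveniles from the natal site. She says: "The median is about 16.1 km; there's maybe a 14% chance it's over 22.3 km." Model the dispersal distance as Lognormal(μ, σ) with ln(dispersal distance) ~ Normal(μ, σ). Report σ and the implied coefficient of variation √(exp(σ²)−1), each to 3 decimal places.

If T ~ Lognormal(μ,σ) then ln T ~ Normal(μ,σ), so the p-quantile of ln T is μ + z_p·σ.
ln(16.1) = 2.779 and ln(22.3) = 3.105; z_{0.5} = 0, z_{0.86} = 1.08.
σ = (3.105 − 2.779)/(1.08 − (0)) = 0.302.
μ = 2.779 − (0)·0.302 = 2.779.
CV = √(exp(σ²)−1) = √(exp(0.0909)−1) = 0.309.

σ ≈ 0.302, CV ≈ 0.309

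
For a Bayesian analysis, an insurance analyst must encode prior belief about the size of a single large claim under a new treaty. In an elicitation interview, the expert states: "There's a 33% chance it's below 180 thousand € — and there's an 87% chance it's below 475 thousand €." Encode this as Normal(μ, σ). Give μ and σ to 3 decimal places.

μ = 262.854, σ = 188.341

The p-quantile of Normal(μ,σ) is μ + z_p·σ, with z_{0.33} = -0.4399 and z_{0.87} = 1.126.
Eliminate σ: μ = (z₂·x₁ − z₁·x₂)/(z₂ − z₁) = (1.126·180 − (-0.4399)·475)/1.566 = 262.854.
Then σ = (x₂ − x₁)/(z₂ − z₁) = (475 − 180)/1.566 = 188.341.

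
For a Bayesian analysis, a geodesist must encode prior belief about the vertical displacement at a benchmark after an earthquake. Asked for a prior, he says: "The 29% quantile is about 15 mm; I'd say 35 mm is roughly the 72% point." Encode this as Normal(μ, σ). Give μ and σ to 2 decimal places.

For Normal(μ,σ), the p-quantile is μ + z_p·σ. Here z_{0.29} = -0.5534, z_{0.72} = 0.5828.
So 15 = μ − 0.5534σ and 35 = μ + 0.5828σ.
Subtracting: σ = (35 − 15)/(0.5828 − (-0.5534)) = 17.60.
Then μ = 15 − (-0.5534)·17.60 = 24.74.

μ = 24.74, σ = 17.60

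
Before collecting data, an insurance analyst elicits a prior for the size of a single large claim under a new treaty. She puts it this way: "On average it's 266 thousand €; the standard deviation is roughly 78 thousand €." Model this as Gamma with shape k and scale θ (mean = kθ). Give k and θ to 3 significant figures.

k ≈ 11.6, θ ≈ 22.9

For Gamma(k, scale θ): mean = kθ, variance = kθ², so CV = 1/√k.
CV = SD/mean = 78/266 = 0.2932, hence k = 1/CV² = 11.6.
Then θ = mean/k = 266/11.6 = 22.9.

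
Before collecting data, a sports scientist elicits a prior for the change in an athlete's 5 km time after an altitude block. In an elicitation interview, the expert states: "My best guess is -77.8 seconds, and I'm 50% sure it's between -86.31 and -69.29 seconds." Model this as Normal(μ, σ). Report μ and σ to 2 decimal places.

μ = -77.80, σ = 12.62

A symmetric 50% interval runs μ ± z·σ with z = 0.6745.
Half-width = 8.51, so σ = 8.51/0.6745 = 12.62.
μ is the stated best guess, -77.80.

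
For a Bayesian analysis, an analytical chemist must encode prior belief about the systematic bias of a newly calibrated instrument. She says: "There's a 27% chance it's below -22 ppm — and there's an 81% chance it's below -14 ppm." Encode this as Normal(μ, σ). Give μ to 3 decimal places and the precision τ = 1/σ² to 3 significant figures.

μ = -18.711, τ = 0.0347

The p-quantile of Normal(μ,σ) is μ + z_p·σ, with z_{0.27} = -0.6128 and z_{0.81} = 0.8779.
Eliminate σ: μ = (z₂·x₁ − z₁·x₂)/(z₂ − z₁) = (0.8779·-22 − (-0.6128)·-14)/1.491 = -18.711.
Then σ = (x₂ − x₁)/(z₂ − z₁) = (-14 − -22)/1.491 = 5.367.
Precision τ = 1/σ² = 1/5.367² = 0.0347.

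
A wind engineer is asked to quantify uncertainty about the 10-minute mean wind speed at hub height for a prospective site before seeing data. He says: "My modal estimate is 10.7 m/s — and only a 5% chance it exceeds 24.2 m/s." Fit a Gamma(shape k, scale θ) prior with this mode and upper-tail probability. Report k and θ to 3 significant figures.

Gamma(k,θ) with k>1 has mode (k−1)θ, so θ = 10.7/(k−1).
Need P(X < 24.2) = 0.95 with θ tied to k this way. Start at k = 2, θ = 10.7: P(X<24.2) ≈ 0.660.
Too low — raise k to concentrate. Iterating converges to k ≈ 5.12.
Then θ = 10.7/(5.12−1) ≈ 2.6.

k ≈ 5.12, θ ≈ 2.6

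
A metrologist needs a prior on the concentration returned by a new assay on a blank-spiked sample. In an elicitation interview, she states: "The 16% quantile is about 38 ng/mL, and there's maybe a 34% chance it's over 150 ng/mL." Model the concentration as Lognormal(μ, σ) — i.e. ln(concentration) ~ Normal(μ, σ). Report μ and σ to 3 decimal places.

If T ~ Lognormal(μ,σ) then ln T ~ Normal(μ,σ), so the p-quantile of ln T is μ + z_p·σ.
ln(38) = 3.638 and ln(150) = 5.011; z_{0.16} = -0.9945, z_{0.66} = 0.4125.
σ = (5.011 − 3.638)/(0.4125 − (-0.9945)) = 0.976.
μ = 3.638 − (-0.9945)·0.976 = 4.608.

μ ≈ 4.608, σ ≈ 0.976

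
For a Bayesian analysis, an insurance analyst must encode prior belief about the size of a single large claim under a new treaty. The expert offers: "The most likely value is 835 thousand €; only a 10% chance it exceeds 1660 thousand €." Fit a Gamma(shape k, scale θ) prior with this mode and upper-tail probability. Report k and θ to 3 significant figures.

Gamma(k,θ) with k>1 has mode (k−1)θ, so θ = 835/(k−1).
Need P(X < 1660) = 0.9 with θ tied to k this way. Start at k = 2, θ = 835: P(X<1660) ≈ 0.591.
Too low — raise k to concentrate. Iterating converges to k ≈ 5.06.
Then θ = 835/(5.06−1) ≈ 206.

k ≈ 5.06, θ ≈ 206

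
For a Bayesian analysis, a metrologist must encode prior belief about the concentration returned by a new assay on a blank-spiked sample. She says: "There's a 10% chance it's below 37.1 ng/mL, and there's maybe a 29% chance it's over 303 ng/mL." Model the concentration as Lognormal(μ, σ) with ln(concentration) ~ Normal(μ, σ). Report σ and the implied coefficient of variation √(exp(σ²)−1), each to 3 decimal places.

If T ~ Lognormal(μ,σ) then ln T ~ Normal(μ,σ), so the p-quantile of ln T is μ + z_p·σ.
ln(37.1) = 3.614 and ln(303) = 5.714; z_{0.1} = -1.282, z_{0.71} = 0.5534.
σ = (5.714 − 3.614)/(0.5534 − (-1.282)) = 1.145.
μ = 3.614 − (-1.282)·1.145 = 5.080.
CV = √(exp(σ²)−1) = √(exp(1.3099)−1) = 1.645.

σ ≈ 1.145, CV ≈ 1.645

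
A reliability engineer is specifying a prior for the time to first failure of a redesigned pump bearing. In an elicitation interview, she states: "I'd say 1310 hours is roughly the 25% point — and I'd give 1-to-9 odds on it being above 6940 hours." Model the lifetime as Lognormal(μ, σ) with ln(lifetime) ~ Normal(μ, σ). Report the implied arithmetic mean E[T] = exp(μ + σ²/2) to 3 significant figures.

If T ~ Lognormal(μ,σ) then ln T ~ Normal(μ,σ), so the p-quantile of ln T is μ + z_p·σ.
ln(1310) = 7.178 and ln(6940) = 8.845; z_{0.25} = -0.6745, z_{0.9} = 1.282.
σ = (8.845 − 7.178)/(1.282 − (-0.6745)) = 0.852.
μ = 7.178 − (-0.6745)·0.852 = 7.753.
E[T] = exp(μ + σ²/2) = exp(7.753 + 0.3633) = 3350 hours.

E[T] ≈ 3350 hours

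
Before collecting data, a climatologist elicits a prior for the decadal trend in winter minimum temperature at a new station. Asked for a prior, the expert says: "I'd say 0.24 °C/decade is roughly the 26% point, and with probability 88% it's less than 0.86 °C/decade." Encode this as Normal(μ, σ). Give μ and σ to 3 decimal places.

μ = 0.459, σ = 0.341

The p-quantile of Normal(μ,σ) is μ + z_p·σ, with z_{0.26} = -0.6433 and z_{0.88} = 1.175.
Eliminate σ: μ = (z₂·x₁ − z₁·x₂)/(z₂ − z₁) = (1.175·0.24 − (-0.6433)·0.86)/1.818 = 0.459.
Then σ = (x₂ − x₁)/(z₂ − z₁) = (0.86 − 0.24)/1.818 = 0.341.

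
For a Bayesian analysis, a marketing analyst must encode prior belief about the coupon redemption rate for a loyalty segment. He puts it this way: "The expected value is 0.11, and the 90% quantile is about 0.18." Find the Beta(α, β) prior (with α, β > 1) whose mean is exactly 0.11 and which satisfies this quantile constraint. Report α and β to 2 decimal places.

With mean 0.11 fixed, write α = 0.11s, β = 0.89s where s = α+β.
Need P(θ < 0.18) = 0.9 under Beta(0.11s, 0.89s). Normal approximation: (q−m)/√(m(1−m)/s) ≈ z_{0.9} = 1.28, so s ≈ 0.11·0.89·(1.28)²/(0.18−0.11)² = 32.8.
At s = 32.8: P(θ<0.18) ≈ 0.893. Adjusting to match 0.9 gives s ≈ 35.60.
So α = 0.11·35.60 ≈ 3.92, β = 0.89·35.60 ≈ 31.68.

α ≈ 3.92, β ≈ 31.68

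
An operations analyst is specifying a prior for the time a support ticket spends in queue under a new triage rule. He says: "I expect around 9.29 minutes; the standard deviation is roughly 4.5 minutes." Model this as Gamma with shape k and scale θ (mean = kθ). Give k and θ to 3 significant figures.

For Gamma(k, scale θ): mean = kθ, variance = kθ², so CV = 1/√k.
CV = SD/mean = 4.5/9.29 = 0.4844, hence k = 1/CV² = 4.26.
Then θ = mean/k = 9.29/4.26 = 2.18.

k ≈ 4.26, θ ≈ 2.18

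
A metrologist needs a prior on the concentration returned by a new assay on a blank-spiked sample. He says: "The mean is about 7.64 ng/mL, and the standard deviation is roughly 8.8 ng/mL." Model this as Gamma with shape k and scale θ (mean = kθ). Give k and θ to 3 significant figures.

For Gamma(k, scale θ): mean = kθ, variance = kθ², so CV = 1/√k.
CV = SD/mean = 8.8/7.64 = 1.152, hence k = 1/CV² = 0.754.
Then θ = mean/k = 7.64/0.754 = 10.1.

k ≈ 0.754, θ ≈ 10.1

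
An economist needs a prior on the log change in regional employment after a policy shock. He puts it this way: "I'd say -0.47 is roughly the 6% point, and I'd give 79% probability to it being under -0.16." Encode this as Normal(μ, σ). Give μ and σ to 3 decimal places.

μ = -0.266, σ = 0.131

For Normal(μ,σ), the p-quantile is μ + z_p·σ. Here z_{0.06} = -1.555, z_{0.79} = 0.8064.
So -0.47 = μ − 1.555σ and -0.16 = μ + 0.8064σ.
Subtracting: σ = (-0.16 − -0.47)/(0.8064 − (-1.555)) = 0.131.
Then μ = -0.47 − (-1.555)·0.131 = -0.266.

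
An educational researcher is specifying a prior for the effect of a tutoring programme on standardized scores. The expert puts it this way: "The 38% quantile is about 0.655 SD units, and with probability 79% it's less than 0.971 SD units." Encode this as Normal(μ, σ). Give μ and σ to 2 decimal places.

The p-quantile of Normal(μ,σ) is μ + z_p·σ, with z_{0.38} = -0.3055 and z_{0.79} = 0.8064.
Eliminate σ: μ = (z₂·x₁ − z₁·x₂)/(z₂ − z₁) = (0.8064·0.655 − (-0.3055)·0.971)/1.112 = 0.74.
Then σ = (x₂ − x₁)/(z₂ − z₁) = (0.971 − 0.655)/1.112 = 0.28.

μ = 0.74, σ = 0.28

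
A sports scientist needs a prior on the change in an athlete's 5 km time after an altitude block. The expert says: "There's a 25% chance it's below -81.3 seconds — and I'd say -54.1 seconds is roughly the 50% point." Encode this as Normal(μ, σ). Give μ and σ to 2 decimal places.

The p-quantile of Normal(μ,σ) is μ + z_p·σ, with z_{0.25} = -0.6745 and z_{0.5} = 0.
Eliminate σ: μ = (z₂·x₁ − z₁·x₂)/(z₂ − z₁) = (0·-81.3 − (-0.6745)·-54.1)/0.6745 = -54.10.
Then σ = (x₂ − x₁)/(z₂ − z₁) = (-54.1 − -81.3)/0.6745 = 40.33.

μ = -54.10, σ = 40.33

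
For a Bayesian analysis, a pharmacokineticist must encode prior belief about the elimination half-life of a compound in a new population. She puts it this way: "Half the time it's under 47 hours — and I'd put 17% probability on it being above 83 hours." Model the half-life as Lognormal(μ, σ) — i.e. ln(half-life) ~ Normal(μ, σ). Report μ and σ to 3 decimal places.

If T ~ Lognormal(μ,σ) then ln T ~ Normal(μ,σ), so the p-quantile of ln T is μ + z_p·σ.
ln(47) = 3.85 and ln(83) = 4.419; z_{0.5} = 0, z_{0.83} = 0.9542.
σ = (4.419 − 3.85)/(0.9542 − (0)) = 0.596.
μ = 3.85 − (0)·0.596 = 3.850.

μ ≈ 3.850, σ ≈ 0.596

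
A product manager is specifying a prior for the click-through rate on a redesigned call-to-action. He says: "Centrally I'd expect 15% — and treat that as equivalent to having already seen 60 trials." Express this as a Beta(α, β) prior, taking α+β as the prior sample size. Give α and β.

Under the effective-sample-size interpretation, Beta(α, β) has prior mean α/(α+β) and prior sample size α+β.
So α+β = 60 and α/(α+β) = 0.15, giving α = 0.15·60 = 9 and β = 60 − 9 = 51.

α = 9, β = 51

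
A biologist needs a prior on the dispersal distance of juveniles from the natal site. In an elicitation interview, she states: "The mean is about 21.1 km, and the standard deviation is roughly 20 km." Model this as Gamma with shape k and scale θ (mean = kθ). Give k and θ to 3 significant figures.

k ≈ 1.11, θ ≈ 19

For Gamma(k, scale θ): mean = kθ, variance = kθ², so CV = 1/√k.
CV = SD/mean = 20/21.1 = 0.9479, hence k = 1/CV² = 1.11.
Then θ = mean/k = 21.1/1.11 = 19.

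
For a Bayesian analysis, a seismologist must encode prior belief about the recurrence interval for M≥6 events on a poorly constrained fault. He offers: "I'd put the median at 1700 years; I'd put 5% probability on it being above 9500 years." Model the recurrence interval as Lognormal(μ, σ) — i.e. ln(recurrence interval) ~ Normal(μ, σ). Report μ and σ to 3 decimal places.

If T ~ Lognormal(μ,σ) then ln T ~ Normal(μ,σ), so the p-quantile of ln T is μ + z_p·σ.
ln(1700) = 7.438 and ln(9500) = 9.159; z_{0.5} = 0, z_{0.95} = 1.645.
σ = (9.159 − 7.438)/(1.645 − (0)) = 1.046.
μ = 7.438 − (0)·1.046 = 7.438.

μ ≈ 7.438, σ ≈ 1.046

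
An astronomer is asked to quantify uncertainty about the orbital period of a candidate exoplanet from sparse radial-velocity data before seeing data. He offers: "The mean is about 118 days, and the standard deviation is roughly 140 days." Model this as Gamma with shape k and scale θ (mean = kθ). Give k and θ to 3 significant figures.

k ≈ 0.71, θ ≈ 166

For Gamma(k, scale θ): mean = kθ, variance = kθ², so CV = 1/√k.
CV = SD/mean = 140/118 = 1.186, hence k = 1/CV² = 0.71.
Then θ = mean/k = 118/0.71 = 166.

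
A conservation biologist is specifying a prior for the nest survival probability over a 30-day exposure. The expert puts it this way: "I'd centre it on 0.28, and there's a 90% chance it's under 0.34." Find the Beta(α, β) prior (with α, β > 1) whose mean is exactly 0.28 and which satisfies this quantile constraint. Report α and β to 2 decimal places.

With mean 0.28 fixed, write α = 0.28s, β = 0.72s where s = α+β.
Need P(θ < 0.34) = 0.9 under Beta(0.28s, 0.72s). Normal approximation: (q−m)/√(m(1−m)/s) ≈ z_{0.9} = 1.28, so s ≈ 0.28·0.72·(1.28)²/(0.34−0.28)² = 92.0.
At s = 92.0: P(θ<0.34) ≈ 0.897. Adjusting to match 0.9 gives s ≈ 94.54.
So α = 0.28·94.54 ≈ 26.47, β = 0.72·94.54 ≈ 68.07.

α ≈ 26.47, β ≈ 68.07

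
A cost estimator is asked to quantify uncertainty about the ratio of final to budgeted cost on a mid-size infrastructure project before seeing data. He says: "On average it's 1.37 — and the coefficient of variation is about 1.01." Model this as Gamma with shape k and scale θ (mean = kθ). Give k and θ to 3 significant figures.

k ≈ 0.98, θ ≈ 1.4

For Gamma(k, scale θ): mean = kθ, variance = kθ², so CV = 1/√k.
CV = 1.01, hence k = 1/CV² = 0.98.
Then θ = mean/k = 1.37/0.98 = 1.4.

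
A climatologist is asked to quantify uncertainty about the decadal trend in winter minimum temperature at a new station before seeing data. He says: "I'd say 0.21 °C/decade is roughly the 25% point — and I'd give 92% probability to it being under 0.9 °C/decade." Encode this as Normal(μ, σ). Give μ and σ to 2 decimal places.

μ = 0.43, σ = 0.33

For Normal(μ,σ), the p-quantile is μ + z_p·σ. Here z_{0.25} = -0.6745, z_{0.92} = 1.405.
So 0.21 = μ − 0.6745σ and 0.9 = μ + 1.405σ.
Subtracting: σ = (0.9 − 0.21)/(1.405 − (-0.6745)) = 0.33.
Then μ = 0.21 − (-0.6745)·0.33 = 0.43.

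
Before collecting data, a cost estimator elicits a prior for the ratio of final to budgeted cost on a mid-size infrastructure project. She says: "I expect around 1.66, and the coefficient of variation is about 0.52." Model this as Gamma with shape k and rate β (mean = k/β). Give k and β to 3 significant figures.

For Gamma(k, rate β): mean = k/β, variance = k/β², so CV = 1/√k.
CV = 0.52, hence k = 1/CV² = 3.7.
Then β = k/mean = 3.7/1.66 = 2.23.

k ≈ 3.7, β ≈ 2.23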